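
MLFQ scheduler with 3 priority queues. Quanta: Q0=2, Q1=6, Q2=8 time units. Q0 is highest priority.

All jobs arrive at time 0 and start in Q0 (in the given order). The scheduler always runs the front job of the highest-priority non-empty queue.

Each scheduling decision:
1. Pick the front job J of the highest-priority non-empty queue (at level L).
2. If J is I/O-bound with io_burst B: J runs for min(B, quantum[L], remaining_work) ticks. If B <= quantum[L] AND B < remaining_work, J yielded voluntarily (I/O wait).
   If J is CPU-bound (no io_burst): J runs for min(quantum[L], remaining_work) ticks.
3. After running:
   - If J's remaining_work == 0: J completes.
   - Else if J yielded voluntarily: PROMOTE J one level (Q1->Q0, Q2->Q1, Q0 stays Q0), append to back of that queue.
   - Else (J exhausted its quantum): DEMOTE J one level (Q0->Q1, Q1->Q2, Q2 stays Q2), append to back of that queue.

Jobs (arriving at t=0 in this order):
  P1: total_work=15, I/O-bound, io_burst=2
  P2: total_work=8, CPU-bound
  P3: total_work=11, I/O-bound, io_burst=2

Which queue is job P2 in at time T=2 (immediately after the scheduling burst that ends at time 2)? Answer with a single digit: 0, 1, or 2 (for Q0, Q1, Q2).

t=0-2: P1@Q0 runs 2, rem=13, I/O yield, promote→Q0. Q0=[P2,P3,P1] Q1=[] Q2=[]
t=2-4: P2@Q0 runs 2, rem=6, quantum used, demote→Q1. Q0=[P3,P1] Q1=[P2] Q2=[]
t=4-6: P3@Q0 runs 2, rem=9, I/O yield, promote→Q0. Q0=[P1,P3] Q1=[P2] Q2=[]
t=6-8: P1@Q0 runs 2, rem=11, I/O yield, promote→Q0. Q0=[P3,P1] Q1=[P2] Q2=[]
t=8-10: P3@Q0 runs 2, rem=7, I/O yield, promote→Q0. Q0=[P1,P3] Q1=[P2] Q2=[]
t=10-12: P1@Q0 runs 2, rem=9, I/O yield, promote→Q0. Q0=[P3,P1] Q1=[P2] Q2=[]
t=12-14: P3@Q0 runs 2, rem=5, I/O yield, promote→Q0. Q0=[P1,P3] Q1=[P2] Q2=[]
t=14-16: P1@Q0 runs 2, rem=7, I/O yield, promote→Q0. Q0=[P3,P1] Q1=[P2] Q2=[]
t=16-18: P3@Q0 runs 2, rem=3, I/O yield, promote→Q0. Q0=[P1,P3] Q1=[P2] Q2=[]
t=18-20: P1@Q0 runs 2, rem=5, I/O yield, promote→Q0. Q0=[P3,P1] Q1=[P2] Q2=[]
t=20-22: P3@Q0 runs 2, rem=1, I/O yield, promote→Q0. Q0=[P1,P3] Q1=[P2] Q2=[]
t=22-24: P1@Q0 runs 2, rem=3, I/O yield, promote→Q0. Q0=[P3,P1] Q1=[P2] Q2=[]
t=24-25: P3@Q0 runs 1, rem=0, completes. Q0=[P1] Q1=[P2] Q2=[]
t=25-27: P1@Q0 runs 2, rem=1, I/O yield, promote→Q0. Q0=[P1] Q1=[P2] Q2=[]
t=27-28: P1@Q0 runs 1, rem=0, completes. Q0=[] Q1=[P2] Q2=[]
t=28-34: P2@Q1 runs 6, rem=0, completes. Q0=[] Q1=[] Q2=[]

Answer: 0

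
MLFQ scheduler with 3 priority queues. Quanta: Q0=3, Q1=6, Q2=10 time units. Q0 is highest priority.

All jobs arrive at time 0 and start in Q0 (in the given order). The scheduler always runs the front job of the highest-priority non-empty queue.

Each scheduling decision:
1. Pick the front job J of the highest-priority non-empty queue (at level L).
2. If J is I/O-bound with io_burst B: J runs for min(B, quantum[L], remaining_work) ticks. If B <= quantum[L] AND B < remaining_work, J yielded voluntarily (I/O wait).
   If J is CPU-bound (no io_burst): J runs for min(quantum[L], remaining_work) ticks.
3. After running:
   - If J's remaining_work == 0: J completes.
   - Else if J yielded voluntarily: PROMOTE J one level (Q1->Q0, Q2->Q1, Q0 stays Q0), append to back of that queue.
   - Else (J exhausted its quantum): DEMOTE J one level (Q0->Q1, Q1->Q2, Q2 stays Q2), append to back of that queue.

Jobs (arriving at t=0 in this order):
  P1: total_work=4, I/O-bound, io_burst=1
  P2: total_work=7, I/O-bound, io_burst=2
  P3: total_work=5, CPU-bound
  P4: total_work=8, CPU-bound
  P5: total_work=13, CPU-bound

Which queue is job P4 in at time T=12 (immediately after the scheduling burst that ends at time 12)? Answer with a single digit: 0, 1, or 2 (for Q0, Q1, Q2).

Answer: 1

Derivation:
t=0-1: P1@Q0 runs 1, rem=3, I/O yield, promote→Q0. Q0=[P2,P3,P4,P5,P1] Q1=[] Q2=[]
t=1-3: P2@Q0 runs 2, rem=5, I/O yield, promote→Q0. Q0=[P3,P4,P5,P1,P2] Q1=[] Q2=[]
t=3-6: P3@Q0 runs 3, rem=2, quantum used, demote→Q1. Q0=[P4,P5,P1,P2] Q1=[P3] Q2=[]
t=6-9: P4@Q0 runs 3, rem=5, quantum used, demote→Q1. Q0=[P5,P1,P2] Q1=[P3,P4] Q2=[]
t=9-12: P5@Q0 runs 3, rem=10, quantum used, demote→Q1. Q0=[P1,P2] Q1=[P3,P4,P5] Q2=[]
t=12-13: P1@Q0 runs 1, rem=2, I/O yield, promote→Q0. Q0=[P2,P1] Q1=[P3,P4,P5] Q2=[]
t=13-15: P2@Q0 runs 2, rem=3, I/O yield, promote→Q0. Q0=[P1,P2] Q1=[P3,P4,P5] Q2=[]
t=15-16: P1@Q0 runs 1, rem=1, I/O yield, promote→Q0. Q0=[P2,P1] Q1=[P3,P4,P5] Q2=[]
t=16-18: P2@Q0 runs 2, rem=1, I/O yield, promote→Q0. Q0=[P1,P2] Q1=[P3,P4,P5] Q2=[]
t=18-19: P1@Q0 runs 1, rem=0, completes. Q0=[P2] Q1=[P3,P4,P5] Q2=[]
t=19-20: P2@Q0 runs 1, rem=0, completes. Q0=[] Q1=[P3,P4,P5] Q2=[]
t=20-22: P3@Q1 runs 2, rem=0, completes. Q0=[] Q1=[P4,P5] Q2=[]
t=22-27: P4@Q1 runs 5, rem=0, completes. Q0=[] Q1=[P5] Q2=[]
t=27-33: P5@Q1 runs 6, rem=4, quantum used, demote→Q2. Q0=[] Q1=[] Q2=[P5]
t=33-37: P5@Q2 runs 4, rem=0, completes. Q0=[] Q1=[] Q2=[]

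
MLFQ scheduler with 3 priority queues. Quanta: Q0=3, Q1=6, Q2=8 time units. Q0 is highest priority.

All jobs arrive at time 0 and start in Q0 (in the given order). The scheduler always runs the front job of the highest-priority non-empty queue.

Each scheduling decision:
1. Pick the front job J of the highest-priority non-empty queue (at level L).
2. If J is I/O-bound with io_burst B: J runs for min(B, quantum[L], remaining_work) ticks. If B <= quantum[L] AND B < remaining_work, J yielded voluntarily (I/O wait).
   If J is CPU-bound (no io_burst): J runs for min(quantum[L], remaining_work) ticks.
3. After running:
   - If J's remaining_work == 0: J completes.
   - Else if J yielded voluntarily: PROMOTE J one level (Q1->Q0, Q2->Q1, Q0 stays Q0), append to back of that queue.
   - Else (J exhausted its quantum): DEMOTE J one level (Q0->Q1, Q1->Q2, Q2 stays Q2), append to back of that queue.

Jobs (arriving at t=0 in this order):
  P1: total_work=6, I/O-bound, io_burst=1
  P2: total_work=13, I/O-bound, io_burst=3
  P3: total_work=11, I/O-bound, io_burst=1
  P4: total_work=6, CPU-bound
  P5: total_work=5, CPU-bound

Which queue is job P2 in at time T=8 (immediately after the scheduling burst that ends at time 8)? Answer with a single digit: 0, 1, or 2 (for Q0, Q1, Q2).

t=0-1: P1@Q0 runs 1, rem=5, I/O yield, promote→Q0. Q0=[P2,P3,P4,P5,P1] Q1=[] Q2=[]
t=1-4: P2@Q0 runs 3, rem=10, I/O yield, promote→Q0. Q0=[P3,P4,P5,P1,P2] Q1=[] Q2=[]
t=4-5: P3@Q0 runs 1, rem=10, I/O yield, promote→Q0. Q0=[P4,P5,P1,P2,P3] Q1=[] Q2=[]
t=5-8: P4@Q0 runs 3, rem=3, quantum used, demote→Q1. Q0=[P5,P1,P2,P3] Q1=[P4] Q2=[]
t=8-11: P5@Q0 runs 3, rem=2, quantum used, demote→Q1. Q0=[P1,P2,P3] Q1=[P4,P5] Q2=[]
t=11-12: P1@Q0 runs 1, rem=4, I/O yield, promote→Q0. Q0=[P2,P3,P1] Q1=[P4,P5] Q2=[]
t=12-15: P2@Q0 runs 3, rem=7, I/O yield, promote→Q0. Q0=[P3,P1,P2] Q1=[P4,P5] Q2=[]
t=15-16: P3@Q0 runs 1, rem=9, I/O yield, promote→Q0. Q0=[P1,P2,P3] Q1=[P4,P5] Q2=[]
t=16-17: P1@Q0 runs 1, rem=3, I/O yield, promote→Q0. Q0=[P2,P3,P1] Q1=[P4,P5] Q2=[]
t=17-20: P2@Q0 runs 3, rem=4, I/O yield, promote→Q0. Q0=[P3,P1,P2] Q1=[P4,P5] Q2=[]
t=20-21: P3@Q0 runs 1, rem=8, I/O yield, promote→Q0. Q0=[P1,P2,P3] Q1=[P4,P5] Q2=[]
t=21-22: P1@Q0 runs 1, rem=2, I/O yield, promote→Q0. Q0=[P2,P3,P1] Q1=[P4,P5] Q2=[]
t=22-25: P2@Q0 runs 3, rem=1, I/O yield, promote→Q0. Q0=[P3,P1,P2] Q1=[P4,P5] Q2=[]
t=25-26: P3@Q0 runs 1, rem=7, I/O yield, promote→Q0. Q0=[P1,P2,P3] Q1=[P4,P5] Q2=[]
t=26-27: P1@Q0 runs 1, rem=1, I/O yield, promote→Q0. Q0=[P2,P3,P1] Q1=[P4,P5] Q2=[]
t=27-28: P2@Q0 runs 1, rem=0, completes. Q0=[P3,P1] Q1=[P4,P5] Q2=[]
t=28-29: P3@Q0 runs 1, rem=6, I/O yield, promote→Q0. Q0=[P1,P3] Q1=[P4,P5] Q2=[]
t=29-30: P1@Q0 runs 1, rem=0, completes. Q0=[P3] Q1=[P4,P5] Q2=[]
t=30-31: P3@Q0 runs 1, rem=5, I/O yield, promote→Q0. Q0=[P3] Q1=[P4,P5] Q2=[]
t=31-32: P3@Q0 runs 1, rem=4, I/O yield, promote→Q0. Q0=[P3] Q1=[P4,P5] Q2=[]
t=32-33: P3@Q0 runs 1, rem=3, I/O yield, promote→Q0. Q0=[P3] Q1=[P4,P5] Q2=[]
t=33-34: P3@Q0 runs 1, rem=2, I/O yield, promote→Q0. Q0=[P3] Q1=[P4,P5] Q2=[]
t=34-35: P3@Q0 runs 1, rem=1, I/O yield, promote→Q0. Q0=[P3] Q1=[P4,P5] Q2=[]
t=35-36: P3@Q0 runs 1, rem=0, completes. Q0=[] Q1=[P4,P5] Q2=[]
t=36-39: P4@Q1 runs 3, rem=0, completes. Q0=[] Q1=[P5] Q2=[]
t=39-41: P5@Q1 runs 2, rem=0, completes. Q0=[] Q1=[] Q2=[]

Answer: 0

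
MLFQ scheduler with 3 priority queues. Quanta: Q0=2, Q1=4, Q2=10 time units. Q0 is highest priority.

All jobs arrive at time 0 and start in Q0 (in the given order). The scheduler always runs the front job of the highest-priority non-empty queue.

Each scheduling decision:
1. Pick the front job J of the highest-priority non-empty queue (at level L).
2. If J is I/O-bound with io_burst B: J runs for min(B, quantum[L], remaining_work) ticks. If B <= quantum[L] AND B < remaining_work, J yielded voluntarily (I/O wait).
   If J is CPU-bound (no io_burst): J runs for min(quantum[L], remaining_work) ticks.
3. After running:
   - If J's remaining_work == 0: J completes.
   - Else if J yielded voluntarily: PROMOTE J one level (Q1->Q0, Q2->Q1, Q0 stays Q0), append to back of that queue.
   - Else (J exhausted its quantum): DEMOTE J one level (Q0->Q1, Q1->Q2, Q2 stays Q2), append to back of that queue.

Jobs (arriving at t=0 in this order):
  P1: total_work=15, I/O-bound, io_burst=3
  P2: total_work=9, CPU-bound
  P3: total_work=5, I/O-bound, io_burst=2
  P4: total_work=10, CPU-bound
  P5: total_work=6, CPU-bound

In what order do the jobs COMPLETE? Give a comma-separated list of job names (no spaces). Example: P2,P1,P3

Answer: P3,P5,P1,P2,P4

Derivation:
t=0-2: P1@Q0 runs 2, rem=13, quantum used, demote→Q1. Q0=[P2,P3,P4,P5] Q1=[P1] Q2=[]
t=2-4: P2@Q0 runs 2, rem=7, quantum used, demote→Q1. Q0=[P3,P4,P5] Q1=[P1,P2] Q2=[]
t=4-6: P3@Q0 runs 2, rem=3, I/O yield, promote→Q0. Q0=[P4,P5,P3] Q1=[P1,P2] Q2=[]
t=6-8: P4@Q0 runs 2, rem=8, quantum used, demote→Q1. Q0=[P5,P3] Q1=[P1,P2,P4] Q2=[]
t=8-10: P5@Q0 runs 2, rem=4, quantum used, demote→Q1. Q0=[P3] Q1=[P1,P2,P4,P5] Q2=[]
t=10-12: P3@Q0 runs 2, rem=1, I/O yield, promote→Q0. Q0=[P3] Q1=[P1,P2,P4,P5] Q2=[]
t=12-13: P3@Q0 runs 1, rem=0, completes. Q0=[] Q1=[P1,P2,P4,P5] Q2=[]
t=13-16: P1@Q1 runs 3, rem=10, I/O yield, promote→Q0. Q0=[P1] Q1=[P2,P4,P5] Q2=[]
t=16-18: P1@Q0 runs 2, rem=8, quantum used, demote→Q1. Q0=[] Q1=[P2,P4,P5,P1] Q2=[]
t=18-22: P2@Q1 runs 4, rem=3, quantum used, demote→Q2. Q0=[] Q1=[P4,P5,P1] Q2=[P2]
t=22-26: P4@Q1 runs 4, rem=4, quantum used, demote→Q2. Q0=[] Q1=[P5,P1] Q2=[P2,P4]
t=26-30: P5@Q1 runs 4, rem=0, completes. Q0=[] Q1=[P1] Q2=[P2,P4]
t=30-33: P1@Q1 runs 3, rem=5, I/O yield, promote→Q0. Q0=[P1] Q1=[] Q2=[P2,P4]
t=33-35: P1@Q0 runs 2, rem=3, quantum used, demote→Q1. Q0=[] Q1=[P1] Q2=[P2,P4]
t=35-38: P1@Q1 runs 3, rem=0, completes. Q0=[] Q1=[] Q2=[P2,P4]
t=38-41: P2@Q2 runs 3, rem=0, completes. Q0=[] Q1=[] Q2=[P4]
t=41-45: P4@Q2 runs 4, rem=0, completes. Q0=[] Q1=[] Q2=[]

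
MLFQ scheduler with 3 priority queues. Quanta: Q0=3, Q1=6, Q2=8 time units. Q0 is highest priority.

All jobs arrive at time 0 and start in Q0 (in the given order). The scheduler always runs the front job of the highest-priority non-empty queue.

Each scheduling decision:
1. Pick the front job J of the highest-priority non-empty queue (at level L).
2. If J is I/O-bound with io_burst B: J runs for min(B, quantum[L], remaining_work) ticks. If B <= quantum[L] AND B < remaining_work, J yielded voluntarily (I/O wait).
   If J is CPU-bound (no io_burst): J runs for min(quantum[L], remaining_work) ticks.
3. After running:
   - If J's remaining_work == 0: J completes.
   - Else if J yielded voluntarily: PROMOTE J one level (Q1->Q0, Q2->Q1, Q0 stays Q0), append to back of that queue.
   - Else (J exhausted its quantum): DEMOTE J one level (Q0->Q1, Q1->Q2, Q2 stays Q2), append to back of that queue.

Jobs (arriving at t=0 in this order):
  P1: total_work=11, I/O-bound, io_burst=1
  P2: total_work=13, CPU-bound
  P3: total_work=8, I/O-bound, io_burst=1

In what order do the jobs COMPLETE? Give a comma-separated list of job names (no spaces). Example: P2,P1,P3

Answer: P3,P1,P2

Derivation:
t=0-1: P1@Q0 runs 1, rem=10, I/O yield, promote→Q0. Q0=[P2,P3,P1] Q1=[] Q2=[]
t=1-4: P2@Q0 runs 3, rem=10, quantum used, demote→Q1. Q0=[P3,P1] Q1=[P2] Q2=[]
t=4-5: P3@Q0 runs 1, rem=7, I/O yield, promote→Q0. Q0=[P1,P3] Q1=[P2] Q2=[]
t=5-6: P1@Q0 runs 1, rem=9, I/O yield, promote→Q0. Q0=[P3,P1] Q1=[P2] Q2=[]
t=6-7: P3@Q0 runs 1, rem=6, I/O yield, promote→Q0. Q0=[P1,P3] Q1=[P2] Q2=[]
t=7-8: P1@Q0 runs 1, rem=8, I/O yield, promote→Q0. Q0=[P3,P1] Q1=[P2] Q2=[]
t=8-9: P3@Q0 runs 1, rem=5, I/O yield, promote→Q0. Q0=[P1,P3] Q1=[P2] Q2=[]
t=9-10: P1@Q0 runs 1, rem=7, I/O yield, promote→Q0. Q0=[P3,P1] Q1=[P2] Q2=[]
t=10-11: P3@Q0 runs 1, rem=4, I/O yield, promote→Q0. Q0=[P1,P3] Q1=[P2] Q2=[]
t=11-12: P1@Q0 runs 1, rem=6, I/O yield, promote→Q0. Q0=[P3,P1] Q1=[P2] Q2=[]
t=12-13: P3@Q0 runs 1, rem=3, I/O yield, promote→Q0. Q0=[P1,P3] Q1=[P2] Q2=[]
t=13-14: P1@Q0 runs 1, rem=5, I/O yield, promote→Q0. Q0=[P3,P1] Q1=[P2] Q2=[]
t=14-15: P3@Q0 runs 1, rem=2, I/O yield, promote→Q0. Q0=[P1,P3] Q1=[P2] Q2=[]
t=15-16: P1@Q0 runs 1, rem=4, I/O yield, promote→Q0. Q0=[P3,P1] Q1=[P2] Q2=[]
t=16-17: P3@Q0 runs 1, rem=1, I/O yield, promote→Q0. Q0=[P1,P3] Q1=[P2] Q2=[]
t=17-18: P1@Q0 runs 1, rem=3, I/O yield, promote→Q0. Q0=[P3,P1] Q1=[P2] Q2=[]
t=18-19: P3@Q0 runs 1, rem=0, completes. Q0=[P1] Q1=[P2] Q2=[]
t=19-20: P1@Q0 runs 1, rem=2, I/O yield, promote→Q0. Q0=[P1] Q1=[P2] Q2=[]
t=20-21: P1@Q0 runs 1, rem=1, I/O yield, promote→Q0. Q0=[P1] Q1=[P2] Q2=[]
t=21-22: P1@Q0 runs 1, rem=0, completes. Q0=[] Q1=[P2] Q2=[]
t=22-28: P2@Q1 runs 6, rem=4, quantum used, demote→Q2. Q0=[] Q1=[] Q2=[P2]
t=28-32: P2@Q2 runs 4, rem=0, completes. Q0=[] Q1=[] Q2=[]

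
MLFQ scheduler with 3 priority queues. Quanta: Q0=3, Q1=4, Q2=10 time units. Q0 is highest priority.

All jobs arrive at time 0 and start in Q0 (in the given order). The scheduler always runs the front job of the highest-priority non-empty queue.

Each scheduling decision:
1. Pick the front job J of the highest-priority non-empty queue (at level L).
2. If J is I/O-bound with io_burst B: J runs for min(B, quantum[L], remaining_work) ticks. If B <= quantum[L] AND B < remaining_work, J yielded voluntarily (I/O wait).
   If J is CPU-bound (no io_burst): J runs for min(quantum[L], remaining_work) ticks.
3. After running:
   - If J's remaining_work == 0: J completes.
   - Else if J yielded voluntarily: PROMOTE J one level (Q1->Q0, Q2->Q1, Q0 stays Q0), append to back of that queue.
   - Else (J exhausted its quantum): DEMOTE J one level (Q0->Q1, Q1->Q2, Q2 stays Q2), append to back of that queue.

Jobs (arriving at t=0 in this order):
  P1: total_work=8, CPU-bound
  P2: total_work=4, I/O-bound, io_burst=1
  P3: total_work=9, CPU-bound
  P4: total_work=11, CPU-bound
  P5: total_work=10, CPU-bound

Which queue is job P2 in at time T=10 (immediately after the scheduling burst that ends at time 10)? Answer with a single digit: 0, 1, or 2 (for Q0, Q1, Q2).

t=0-3: P1@Q0 runs 3, rem=5, quantum used, demote→Q1. Q0=[P2,P3,P4,P5] Q1=[P1] Q2=[]
t=3-4: P2@Q0 runs 1, rem=3, I/O yield, promote→Q0. Q0=[P3,P4,P5,P2] Q1=[P1] Q2=[]
t=4-7: P3@Q0 runs 3, rem=6, quantum used, demote→Q1. Q0=[P4,P5,P2] Q1=[P1,P3] Q2=[]
t=7-10: P4@Q0 runs 3, rem=8, quantum used, demote→Q1. Q0=[P5,P2] Q1=[P1,P3,P4] Q2=[]
t=10-13: P5@Q0 runs 3, rem=7, quantum used, demote→Q1. Q0=[P2] Q1=[P1,P3,P4,P5] Q2=[]
t=13-14: P2@Q0 runs 1, rem=2, I/O yield, promote→Q0. Q0=[P2] Q1=[P1,P3,P4,P5] Q2=[]
t=14-15: P2@Q0 runs 1, rem=1, I/O yield, promote→Q0. Q0=[P2] Q1=[P1,P3,P4,P5] Q2=[]
t=15-16: P2@Q0 runs 1, rem=0, completes. Q0=[] Q1=[P1,P3,P4,P5] Q2=[]
t=16-20: P1@Q1 runs 4, rem=1, quantum used, demote→Q2. Q0=[] Q1=[P3,P4,P5] Q2=[P1]
t=20-24: P3@Q1 runs 4, rem=2, quantum used, demote→Q2. Q0=[] Q1=[P4,P5] Q2=[P1,P3]
t=24-28: P4@Q1 runs 4, rem=4, quantum used, demote→Q2. Q0=[] Q1=[P5] Q2=[P1,P3,P4]
t=28-32: P5@Q1 runs 4, rem=3, quantum used, demote→Q2. Q0=[] Q1=[] Q2=[P1,P3,P4,P5]
t=32-33: P1@Q2 runs 1, rem=0, completes. Q0=[] Q1=[] Q2=[P3,P4,P5]
t=33-35: P3@Q2 runs 2, rem=0, completes. Q0=[] Q1=[] Q2=[P4,P5]
t=35-39: P4@Q2 runs 4, rem=0, completes. Q0=[] Q1=[] Q2=[P5]
t=39-42: P5@Q2 runs 3, rem=0, completes. Q0=[] Q1=[] Q2=[]

Answer: 0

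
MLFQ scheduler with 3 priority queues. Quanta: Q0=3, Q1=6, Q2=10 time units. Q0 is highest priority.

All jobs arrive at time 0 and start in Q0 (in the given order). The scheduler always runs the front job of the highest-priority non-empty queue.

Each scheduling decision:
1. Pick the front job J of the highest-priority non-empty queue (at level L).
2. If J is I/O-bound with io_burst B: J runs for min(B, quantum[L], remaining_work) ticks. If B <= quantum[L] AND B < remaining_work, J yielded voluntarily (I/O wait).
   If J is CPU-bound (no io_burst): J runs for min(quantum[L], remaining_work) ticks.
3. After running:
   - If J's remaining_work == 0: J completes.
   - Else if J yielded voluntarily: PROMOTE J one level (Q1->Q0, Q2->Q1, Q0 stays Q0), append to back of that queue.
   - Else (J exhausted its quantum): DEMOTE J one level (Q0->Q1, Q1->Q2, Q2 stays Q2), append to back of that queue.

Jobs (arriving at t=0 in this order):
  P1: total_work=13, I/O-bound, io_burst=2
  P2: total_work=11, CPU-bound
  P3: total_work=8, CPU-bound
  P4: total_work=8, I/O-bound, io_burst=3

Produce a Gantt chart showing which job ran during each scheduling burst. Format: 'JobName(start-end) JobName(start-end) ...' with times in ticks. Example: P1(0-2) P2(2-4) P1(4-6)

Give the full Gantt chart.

t=0-2: P1@Q0 runs 2, rem=11, I/O yield, promote→Q0. Q0=[P2,P3,P4,P1] Q1=[] Q2=[]
t=2-5: P2@Q0 runs 3, rem=8, quantum used, demote→Q1. Q0=[P3,P4,P1] Q1=[P2] Q2=[]
t=5-8: P3@Q0 runs 3, rem=5, quantum used, demote→Q1. Q0=[P4,P1] Q1=[P2,P3] Q2=[]
t=8-11: P4@Q0 runs 3, rem=5, I/O yield, promote→Q0. Q0=[P1,P4] Q1=[P2,P3] Q2=[]
t=11-13: P1@Q0 runs 2, rem=9, I/O yield, promote→Q0. Q0=[P4,P1] Q1=[P2,P3] Q2=[]
t=13-16: P4@Q0 runs 3, rem=2, I/O yield, promote→Q0. Q0=[P1,P4] Q1=[P2,P3] Q2=[]
t=16-18: P1@Q0 runs 2, rem=7, I/O yield, promote→Q0. Q0=[P4,P1] Q1=[P2,P3] Q2=[]
t=18-20: P4@Q0 runs 2, rem=0, completes. Q0=[P1] Q1=[P2,P3] Q2=[]
t=20-22: P1@Q0 runs 2, rem=5, I/O yield, promote→Q0. Q0=[P1] Q1=[P2,P3] Q2=[]
t=22-24: P1@Q0 runs 2, rem=3, I/O yield, promote→Q0. Q0=[P1] Q1=[P2,P3] Q2=[]
t=24-26: P1@Q0 runs 2, rem=1, I/O yield, promote→Q0. Q0=[P1] Q1=[P2,P3] Q2=[]
t=26-27: P1@Q0 runs 1, rem=0, completes. Q0=[] Q1=[P2,P3] Q2=[]
t=27-33: P2@Q1 runs 6, rem=2, quantum used, demote→Q2. Q0=[] Q1=[P3] Q2=[P2]
t=33-38: P3@Q1 runs 5, rem=0, completes. Q0=[] Q1=[] Q2=[P2]
t=38-40: P2@Q2 runs 2, rem=0, completes. Q0=[] Q1=[] Q2=[]

Answer: P1(0-2) P2(2-5) P3(5-8) P4(8-11) P1(11-13) P4(13-16) P1(16-18) P4(18-20) P1(20-22) P1(22-24) P1(24-26) P1(26-27) P2(27-33) P3(33-38) P2(38-40)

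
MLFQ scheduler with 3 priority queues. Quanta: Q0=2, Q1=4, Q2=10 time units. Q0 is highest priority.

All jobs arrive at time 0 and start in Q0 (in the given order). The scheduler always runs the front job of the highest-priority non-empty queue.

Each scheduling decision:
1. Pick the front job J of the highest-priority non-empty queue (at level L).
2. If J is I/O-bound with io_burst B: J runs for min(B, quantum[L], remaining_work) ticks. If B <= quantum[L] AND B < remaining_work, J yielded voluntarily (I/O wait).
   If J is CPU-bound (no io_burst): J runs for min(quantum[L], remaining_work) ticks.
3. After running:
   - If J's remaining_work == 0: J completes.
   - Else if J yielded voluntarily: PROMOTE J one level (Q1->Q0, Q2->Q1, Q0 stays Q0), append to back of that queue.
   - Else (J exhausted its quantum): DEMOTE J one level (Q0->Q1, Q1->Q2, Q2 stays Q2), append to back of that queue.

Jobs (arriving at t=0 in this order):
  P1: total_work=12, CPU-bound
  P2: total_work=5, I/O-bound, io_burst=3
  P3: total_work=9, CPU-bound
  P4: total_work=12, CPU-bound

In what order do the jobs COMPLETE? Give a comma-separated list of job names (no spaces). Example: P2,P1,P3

t=0-2: P1@Q0 runs 2, rem=10, quantum used, demote→Q1. Q0=[P2,P3,P4] Q1=[P1] Q2=[]
t=2-4: P2@Q0 runs 2, rem=3, quantum used, demote→Q1. Q0=[P3,P4] Q1=[P1,P2] Q2=[]
t=4-6: P3@Q0 runs 2, rem=7, quantum used, demote→Q1. Q0=[P4] Q1=[P1,P2,P3] Q2=[]
t=6-8: P4@Q0 runs 2, rem=10, quantum used, demote→Q1. Q0=[] Q1=[P1,P2,P3,P4] Q2=[]
t=8-12: P1@Q1 runs 4, rem=6, quantum used, demote→Q2. Q0=[] Q1=[P2,P3,P4] Q2=[P1]
t=12-15: P2@Q1 runs 3, rem=0, completes. Q0=[] Q1=[P3,P4] Q2=[P1]
t=15-19: P3@Q1 runs 4, rem=3, quantum used, demote→Q2. Q0=[] Q1=[P4] Q2=[P1,P3]
t=19-23: P4@Q1 runs 4, rem=6, quantum used, demote→Q2. Q0=[] Q1=[] Q2=[P1,P3,P4]
t=23-29: P1@Q2 runs 6, rem=0, completes. Q0=[] Q1=[] Q2=[P3,P4]
t=29-32: P3@Q2 runs 3, rem=0, completes. Q0=[] Q1=[] Q2=[P4]
t=32-38: P4@Q2 runs 6, rem=0, completes. Q0=[] Q1=[] Q2=[]

Answer: P2,P1,P3,P4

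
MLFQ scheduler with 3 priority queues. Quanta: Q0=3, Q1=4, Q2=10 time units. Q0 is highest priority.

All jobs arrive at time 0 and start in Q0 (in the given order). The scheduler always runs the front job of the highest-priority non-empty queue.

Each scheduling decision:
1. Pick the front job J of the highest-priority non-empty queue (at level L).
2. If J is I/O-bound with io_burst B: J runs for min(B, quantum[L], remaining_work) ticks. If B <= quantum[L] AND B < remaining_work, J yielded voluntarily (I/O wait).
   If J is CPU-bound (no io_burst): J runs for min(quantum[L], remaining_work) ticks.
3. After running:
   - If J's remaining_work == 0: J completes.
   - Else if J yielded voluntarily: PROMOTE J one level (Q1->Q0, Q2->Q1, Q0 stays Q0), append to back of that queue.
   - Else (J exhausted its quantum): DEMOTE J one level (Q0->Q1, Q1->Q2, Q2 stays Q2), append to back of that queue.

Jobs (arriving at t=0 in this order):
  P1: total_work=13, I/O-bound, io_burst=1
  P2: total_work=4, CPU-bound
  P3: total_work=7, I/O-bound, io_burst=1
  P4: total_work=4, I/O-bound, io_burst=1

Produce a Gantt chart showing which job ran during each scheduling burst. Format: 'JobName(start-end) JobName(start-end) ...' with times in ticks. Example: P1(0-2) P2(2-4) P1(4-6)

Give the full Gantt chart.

Answer: P1(0-1) P2(1-4) P3(4-5) P4(5-6) P1(6-7) P3(7-8) P4(8-9) P1(9-10) P3(10-11) P4(11-12) P1(12-13) P3(13-14) P4(14-15) P1(15-16) P3(16-17) P1(17-18) P3(18-19) P1(19-20) P3(20-21) P1(21-22) P1(22-23) P1(23-24) P1(24-25) P1(25-26) P1(26-27) P2(27-28)

Derivation:
t=0-1: P1@Q0 runs 1, rem=12, I/O yield, promote→Q0. Q0=[P2,P3,P4,P1] Q1=[] Q2=[]
t=1-4: P2@Q0 runs 3, rem=1, quantum used, demote→Q1. Q0=[P3,P4,P1] Q1=[P2] Q2=[]
t=4-5: P3@Q0 runs 1, rem=6, I/O yield, promote→Q0. Q0=[P4,P1,P3] Q1=[P2] Q2=[]
t=5-6: P4@Q0 runs 1, rem=3, I/O yield, promote→Q0. Q0=[P1,P3,P4] Q1=[P2] Q2=[]
t=6-7: P1@Q0 runs 1, rem=11, I/O yield, promote→Q0. Q0=[P3,P4,P1] Q1=[P2] Q2=[]
t=7-8: P3@Q0 runs 1, rem=5, I/O yield, promote→Q0. Q0=[P4,P1,P3] Q1=[P2] Q2=[]
t=8-9: P4@Q0 runs 1, rem=2, I/O yield, promote→Q0. Q0=[P1,P3,P4] Q1=[P2] Q2=[]
t=9-10: P1@Q0 runs 1, rem=10, I/O yield, promote→Q0. Q0=[P3,P4,P1] Q1=[P2] Q2=[]
t=10-11: P3@Q0 runs 1, rem=4, I/O yield, promote→Q0. Q0=[P4,P1,P3] Q1=[P2] Q2=[]
t=11-12: P4@Q0 runs 1, rem=1, I/O yield, promote→Q0. Q0=[P1,P3,P4] Q1=[P2] Q2=[]
t=12-13: P1@Q0 runs 1, rem=9, I/O yield, promote→Q0. Q0=[P3,P4,P1] Q1=[P2] Q2=[]
t=13-14: P3@Q0 runs 1, rem=3, I/O yield, promote→Q0. Q0=[P4,P1,P3] Q1=[P2] Q2=[]
t=14-15: P4@Q0 runs 1, rem=0, completes. Q0=[P1,P3] Q1=[P2] Q2=[]
t=15-16: P1@Q0 runs 1, rem=8, I/O yield, promote→Q0. Q0=[P3,P1] Q1=[P2] Q2=[]
t=16-17: P3@Q0 runs 1, rem=2, I/O yield, promote→Q0. Q0=[P1,P3] Q1=[P2] Q2=[]
t=17-18: P1@Q0 runs 1, rem=7, I/O yield, promote→Q0. Q0=[P3,P1] Q1=[P2] Q2=[]
t=18-19: P3@Q0 runs 1, rem=1, I/O yield, promote→Q0. Q0=[P1,P3] Q1=[P2] Q2=[]
t=19-20: P1@Q0 runs 1, rem=6, I/O yield, promote→Q0. Q0=[P3,P1] Q1=[P2] Q2=[]
t=20-21: P3@Q0 runs 1, rem=0, completes. Q0=[P1] Q1=[P2] Q2=[]
t=21-22: P1@Q0 runs 1, rem=5, I/O yield, promote→Q0. Q0=[P1] Q1=[P2] Q2=[]
t=22-23: P1@Q0 runs 1, rem=4, I/O yield, promote→Q0. Q0=[P1] Q1=[P2] Q2=[]
t=23-24: P1@Q0 runs 1, rem=3, I/O yield, promote→Q0. Q0=[P1] Q1=[P2] Q2=[]
t=24-25: P1@Q0 runs 1, rem=2, I/O yield, promote→Q0. Q0=[P1] Q1=[P2] Q2=[]
t=25-26: P1@Q0 runs 1, rem=1, I/O yield, promote→Q0. Q0=[P1] Q1=[P2] Q2=[]
t=26-27: P1@Q0 runs 1, rem=0, completes. Q0=[] Q1=[P2] Q2=[]
t=27-28: P2@Q1 runs 1, rem=0, completes. Q0=[] Q1=[] Q2=[]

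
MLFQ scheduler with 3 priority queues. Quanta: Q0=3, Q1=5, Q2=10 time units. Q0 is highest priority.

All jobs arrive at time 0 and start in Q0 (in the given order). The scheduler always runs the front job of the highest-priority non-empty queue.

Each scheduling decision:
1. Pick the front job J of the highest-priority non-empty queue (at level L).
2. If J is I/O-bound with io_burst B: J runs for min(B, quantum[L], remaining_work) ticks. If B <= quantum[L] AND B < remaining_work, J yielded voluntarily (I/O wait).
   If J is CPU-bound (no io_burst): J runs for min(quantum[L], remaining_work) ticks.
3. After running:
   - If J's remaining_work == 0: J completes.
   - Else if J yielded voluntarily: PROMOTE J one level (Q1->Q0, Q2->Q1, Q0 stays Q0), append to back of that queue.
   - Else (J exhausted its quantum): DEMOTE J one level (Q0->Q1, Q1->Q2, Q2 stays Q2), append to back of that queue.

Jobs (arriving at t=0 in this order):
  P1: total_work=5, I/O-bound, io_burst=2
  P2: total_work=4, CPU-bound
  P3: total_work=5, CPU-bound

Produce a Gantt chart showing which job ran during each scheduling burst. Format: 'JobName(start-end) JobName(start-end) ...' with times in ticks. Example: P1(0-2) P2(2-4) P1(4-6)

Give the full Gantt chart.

t=0-2: P1@Q0 runs 2, rem=3, I/O yield, promote→Q0. Q0=[P2,P3,P1] Q1=[] Q2=[]
t=2-5: P2@Q0 runs 3, rem=1, quantum used, demote→Q1. Q0=[P3,P1] Q1=[P2] Q2=[]
t=5-8: P3@Q0 runs 3, rem=2, quantum used, demote→Q1. Q0=[P1] Q1=[P2,P3] Q2=[]
t=8-10: P1@Q0 runs 2, rem=1, I/O yield, promote→Q0. Q0=[P1] Q1=[P2,P3] Q2=[]
t=10-11: P1@Q0 runs 1, rem=0, completes. Q0=[] Q1=[P2,P3] Q2=[]
t=11-12: P2@Q1 runs 1, rem=0, completes. Q0=[] Q1=[P3] Q2=[]
t=12-14: P3@Q1 runs 2, rem=0, completes. Q0=[] Q1=[] Q2=[]

Answer: P1(0-2) P2(2-5) P3(5-8) P1(8-10) P1(10-11) P2(11-12) P3(12-14)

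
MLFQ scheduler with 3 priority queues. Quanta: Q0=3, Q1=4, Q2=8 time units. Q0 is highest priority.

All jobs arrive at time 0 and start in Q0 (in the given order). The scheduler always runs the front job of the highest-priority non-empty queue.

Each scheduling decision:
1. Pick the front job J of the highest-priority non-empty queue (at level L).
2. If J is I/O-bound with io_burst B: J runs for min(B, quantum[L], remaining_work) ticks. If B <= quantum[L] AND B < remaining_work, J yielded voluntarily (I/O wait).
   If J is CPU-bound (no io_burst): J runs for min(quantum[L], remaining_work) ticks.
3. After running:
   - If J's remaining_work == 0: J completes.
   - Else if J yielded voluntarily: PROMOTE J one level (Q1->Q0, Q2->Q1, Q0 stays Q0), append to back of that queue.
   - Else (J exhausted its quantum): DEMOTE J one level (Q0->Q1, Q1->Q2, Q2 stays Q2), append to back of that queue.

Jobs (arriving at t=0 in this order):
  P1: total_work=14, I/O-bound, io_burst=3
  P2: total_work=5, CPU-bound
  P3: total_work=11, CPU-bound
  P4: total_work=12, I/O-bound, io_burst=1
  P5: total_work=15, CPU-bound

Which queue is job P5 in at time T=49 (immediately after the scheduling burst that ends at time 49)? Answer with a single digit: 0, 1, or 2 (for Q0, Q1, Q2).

Answer: 2

Derivation:
t=0-3: P1@Q0 runs 3, rem=11, I/O yield, promote→Q0. Q0=[P2,P3,P4,P5,P1] Q1=[] Q2=[]
t=3-6: P2@Q0 runs 3, rem=2, quantum used, demote→Q1. Q0=[P3,P4,P5,P1] Q1=[P2] Q2=[]
t=6-9: P3@Q0 runs 3, rem=8, quantum used, demote→Q1. Q0=[P4,P5,P1] Q1=[P2,P3] Q2=[]
t=9-10: P4@Q0 runs 1, rem=11, I/O yield, promote→Q0. Q0=[P5,P1,P4] Q1=[P2,P3] Q2=[]
t=10-13: P5@Q0 runs 3, rem=12, quantum used, demote→Q1. Q0=[P1,P4] Q1=[P2,P3,P5] Q2=[]
t=13-16: P1@Q0 runs 3, rem=8, I/O yield, promote→Q0. Q0=[P4,P1] Q1=[P2,P3,P5] Q2=[]
t=16-17: P4@Q0 runs 1, rem=10, I/O yield, promote→Q0. Q0=[P1,P4] Q1=[P2,P3,P5] Q2=[]
t=17-20: P1@Q0 runs 3, rem=5, I/O yield, promote→Q0. Q0=[P4,P1] Q1=[P2,P3,P5] Q2=[]
t=20-21: P4@Q0 runs 1, rem=9, I/O yield, promote→Q0. Q0=[P1,P4] Q1=[P2,P3,P5] Q2=[]
t=21-24: P1@Q0 runs 3, rem=2, I/O yield, promote→Q0. Q0=[P4,P1] Q1=[P2,P3,P5] Q2=[]
t=24-25: P4@Q0 runs 1, rem=8, I/O yield, promote→Q0. Q0=[P1,P4] Q1=[P2,P3,P5] Q2=[]
t=25-27: P1@Q0 runs 2, rem=0, completes. Q0=[P4] Q1=[P2,P3,P5] Q2=[]
t=27-28: P4@Q0 runs 1, rem=7, I/O yield, promote→Q0. Q0=[P4] Q1=[P2,P3,P5] Q2=[]
t=28-29: P4@Q0 runs 1, rem=6, I/O yield, promote→Q0. Q0=[P4] Q1=[P2,P3,P5] Q2=[]
t=29-30: P4@Q0 runs 1, rem=5, I/O yield, promote→Q0. Q0=[P4] Q1=[P2,P3,P5] Q2=[]
t=30-31: P4@Q0 runs 1, rem=4, I/O yield, promote→Q0. Q0=[P4] Q1=[P2,P3,P5] Q2=[]
t=31-32: P4@Q0 runs 1, rem=3, I/O yield, promote→Q0. Q0=[P4] Q1=[P2,P3,P5] Q2=[]
t=32-33: P4@Q0 runs 1, rem=2, I/O yield, promote→Q0. Q0=[P4] Q1=[P2,P3,P5] Q2=[]
t=33-34: P4@Q0 runs 1, rem=1, I/O yield, promote→Q0. Q0=[P4] Q1=[P2,P3,P5] Q2=[]
t=34-35: P4@Q0 runs 1, rem=0, completes. Q0=[] Q1=[P2,P3,P5] Q2=[]
t=35-37: P2@Q1 runs 2, rem=0, completes. Q0=[] Q1=[P3,P5] Q2=[]
t=37-41: P3@Q1 runs 4, rem=4, quantum used, demote→Q2. Q0=[] Q1=[P5] Q2=[P3]
t=41-45: P5@Q1 runs 4, rem=8, quantum used, demote→Q2. Q0=[] Q1=[] Q2=[P3,P5]
t=45-49: P3@Q2 runs 4, rem=0, completes. Q0=[] Q1=[] Q2=[P5]
t=49-57: P5@Q2 runs 8, rem=0, completes. Q0=[] Q1=[] Q2=[]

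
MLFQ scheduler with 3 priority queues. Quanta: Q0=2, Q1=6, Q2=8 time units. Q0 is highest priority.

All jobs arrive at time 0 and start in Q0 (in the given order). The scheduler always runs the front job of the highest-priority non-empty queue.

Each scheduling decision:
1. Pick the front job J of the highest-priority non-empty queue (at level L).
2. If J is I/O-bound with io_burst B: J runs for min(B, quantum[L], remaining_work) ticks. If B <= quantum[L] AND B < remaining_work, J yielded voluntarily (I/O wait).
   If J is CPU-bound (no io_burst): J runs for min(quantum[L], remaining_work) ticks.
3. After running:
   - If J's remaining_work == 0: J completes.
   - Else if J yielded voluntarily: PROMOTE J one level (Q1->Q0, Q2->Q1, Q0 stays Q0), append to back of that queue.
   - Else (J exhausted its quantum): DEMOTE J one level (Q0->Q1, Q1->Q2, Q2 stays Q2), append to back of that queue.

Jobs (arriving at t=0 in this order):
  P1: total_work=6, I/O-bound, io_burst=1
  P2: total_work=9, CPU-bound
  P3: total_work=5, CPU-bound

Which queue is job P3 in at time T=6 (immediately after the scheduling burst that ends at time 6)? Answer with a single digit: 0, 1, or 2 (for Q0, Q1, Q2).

Answer: 1

Derivation:
t=0-1: P1@Q0 runs 1, rem=5, I/O yield, promote→Q0. Q0=[P2,P3,P1] Q1=[] Q2=[]
t=1-3: P2@Q0 runs 2, rem=7, quantum used, demote→Q1. Q0=[P3,P1] Q1=[P2] Q2=[]
t=3-5: P3@Q0 runs 2, rem=3, quantum used, demote→Q1. Q0=[P1] Q1=[P2,P3] Q2=[]
t=5-6: P1@Q0 runs 1, rem=4, I/O yield, promote→Q0. Q0=[P1] Q1=[P2,P3] Q2=[]
t=6-7: P1@Q0 runs 1, rem=3, I/O yield, promote→Q0. Q0=[P1] Q1=[P2,P3] Q2=[]
t=7-8: P1@Q0 runs 1, rem=2, I/O yield, promote→Q0. Q0=[P1] Q1=[P2,P3] Q2=[]
t=8-9: P1@Q0 runs 1, rem=1, I/O yield, promote→Q0. Q0=[P1] Q1=[P2,P3] Q2=[]
t=9-10: P1@Q0 runs 1, rem=0, completes. Q0=[] Q1=[P2,P3] Q2=[]
t=10-16: P2@Q1 runs 6, rem=1, quantum used, demote→Q2. Q0=[] Q1=[P3] Q2=[P2]
t=16-19: P3@Q1 runs 3, rem=0, completes. Q0=[] Q1=[] Q2=[P2]
t=19-20: P2@Q2 runs 1, rem=0, completes. Q0=[] Q1=[] Q2=[]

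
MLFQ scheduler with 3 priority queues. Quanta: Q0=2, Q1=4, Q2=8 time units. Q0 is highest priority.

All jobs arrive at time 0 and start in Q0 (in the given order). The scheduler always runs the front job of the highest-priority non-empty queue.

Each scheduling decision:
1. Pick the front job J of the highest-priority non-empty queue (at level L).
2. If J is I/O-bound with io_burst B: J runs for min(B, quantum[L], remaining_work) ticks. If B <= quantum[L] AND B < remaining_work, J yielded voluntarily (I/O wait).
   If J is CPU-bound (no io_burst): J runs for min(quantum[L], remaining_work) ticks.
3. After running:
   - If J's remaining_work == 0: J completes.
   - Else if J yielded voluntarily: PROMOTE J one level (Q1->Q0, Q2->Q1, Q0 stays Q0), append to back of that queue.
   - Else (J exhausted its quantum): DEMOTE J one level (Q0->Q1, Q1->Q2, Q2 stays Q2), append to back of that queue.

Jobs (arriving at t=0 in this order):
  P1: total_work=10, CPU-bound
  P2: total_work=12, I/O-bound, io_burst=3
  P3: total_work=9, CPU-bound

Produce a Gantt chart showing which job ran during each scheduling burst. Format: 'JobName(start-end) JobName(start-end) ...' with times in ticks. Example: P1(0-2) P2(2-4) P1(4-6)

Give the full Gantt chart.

t=0-2: P1@Q0 runs 2, rem=8, quantum used, demote→Q1. Q0=[P2,P3] Q1=[P1] Q2=[]
t=2-4: P2@Q0 runs 2, rem=10, quantum used, demote→Q1. Q0=[P3] Q1=[P1,P2] Q2=[]
t=4-6: P3@Q0 runs 2, rem=7, quantum used, demote→Q1. Q0=[] Q1=[P1,P2,P3] Q2=[]
t=6-10: P1@Q1 runs 4, rem=4, quantum used, demote→Q2. Q0=[] Q1=[P2,P3] Q2=[P1]
t=10-13: P2@Q1 runs 3, rem=7, I/O yield, promote→Q0. Q0=[P2] Q1=[P3] Q2=[P1]
t=13-15: P2@Q0 runs 2, rem=5, quantum used, demote→Q1. Q0=[] Q1=[P3,P2] Q2=[P1]
t=15-19: P3@Q1 runs 4, rem=3, quantum used, demote→Q2. Q0=[] Q1=[P2] Q2=[P1,P3]
t=19-22: P2@Q1 runs 3, rem=2, I/O yield, promote→Q0. Q0=[P2] Q1=[] Q2=[P1,P3]
t=22-24: P2@Q0 runs 2, rem=0, completes. Q0=[] Q1=[] Q2=[P1,P3]
t=24-28: P1@Q2 runs 4, rem=0, completes. Q0=[] Q1=[] Q2=[P3]
t=28-31: P3@Q2 runs 3, rem=0, completes. Q0=[] Q1=[] Q2=[]

Answer: P1(0-2) P2(2-4) P3(4-6) P1(6-10) P2(10-13) P2(13-15) P3(15-19) P2(19-22) P2(22-24) P1(24-28) P3(28-31)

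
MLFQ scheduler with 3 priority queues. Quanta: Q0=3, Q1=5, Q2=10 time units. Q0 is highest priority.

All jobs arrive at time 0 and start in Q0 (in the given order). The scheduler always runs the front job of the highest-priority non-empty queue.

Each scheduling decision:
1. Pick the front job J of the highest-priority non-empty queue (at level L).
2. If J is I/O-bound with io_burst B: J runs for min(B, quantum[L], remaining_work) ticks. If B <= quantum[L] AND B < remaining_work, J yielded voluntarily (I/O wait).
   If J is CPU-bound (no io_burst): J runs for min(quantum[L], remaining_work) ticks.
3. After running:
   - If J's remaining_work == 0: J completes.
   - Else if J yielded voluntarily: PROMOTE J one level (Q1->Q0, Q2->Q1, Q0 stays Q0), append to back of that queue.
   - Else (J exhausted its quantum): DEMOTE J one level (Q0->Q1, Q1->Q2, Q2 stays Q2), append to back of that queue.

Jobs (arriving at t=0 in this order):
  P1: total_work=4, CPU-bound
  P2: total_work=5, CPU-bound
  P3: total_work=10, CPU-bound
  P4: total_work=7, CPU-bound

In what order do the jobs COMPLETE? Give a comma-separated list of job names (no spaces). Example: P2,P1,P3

t=0-3: P1@Q0 runs 3, rem=1, quantum used, demote→Q1. Q0=[P2,P3,P4] Q1=[P1] Q2=[]
t=3-6: P2@Q0 runs 3, rem=2, quantum used, demote→Q1. Q0=[P3,P4] Q1=[P1,P2] Q2=[]
t=6-9: P3@Q0 runs 3, rem=7, quantum used, demote→Q1. Q0=[P4] Q1=[P1,P2,P3] Q2=[]
t=9-12: P4@Q0 runs 3, rem=4, quantum used, demote→Q1. Q0=[] Q1=[P1,P2,P3,P4] Q2=[]
t=12-13: P1@Q1 runs 1, rem=0, completes. Q0=[] Q1=[P2,P3,P4] Q2=[]
t=13-15: P2@Q1 runs 2, rem=0, completes. Q0=[] Q1=[P3,P4] Q2=[]
t=15-20: P3@Q1 runs 5, rem=2, quantum used, demote→Q2. Q0=[] Q1=[P4] Q2=[P3]
t=20-24: P4@Q1 runs 4, rem=0, completes. Q0=[] Q1=[] Q2=[P3]
t=24-26: P3@Q2 runs 2, rem=0, completes. Q0=[] Q1=[] Q2=[]

Answer: P1,P2,P4,P3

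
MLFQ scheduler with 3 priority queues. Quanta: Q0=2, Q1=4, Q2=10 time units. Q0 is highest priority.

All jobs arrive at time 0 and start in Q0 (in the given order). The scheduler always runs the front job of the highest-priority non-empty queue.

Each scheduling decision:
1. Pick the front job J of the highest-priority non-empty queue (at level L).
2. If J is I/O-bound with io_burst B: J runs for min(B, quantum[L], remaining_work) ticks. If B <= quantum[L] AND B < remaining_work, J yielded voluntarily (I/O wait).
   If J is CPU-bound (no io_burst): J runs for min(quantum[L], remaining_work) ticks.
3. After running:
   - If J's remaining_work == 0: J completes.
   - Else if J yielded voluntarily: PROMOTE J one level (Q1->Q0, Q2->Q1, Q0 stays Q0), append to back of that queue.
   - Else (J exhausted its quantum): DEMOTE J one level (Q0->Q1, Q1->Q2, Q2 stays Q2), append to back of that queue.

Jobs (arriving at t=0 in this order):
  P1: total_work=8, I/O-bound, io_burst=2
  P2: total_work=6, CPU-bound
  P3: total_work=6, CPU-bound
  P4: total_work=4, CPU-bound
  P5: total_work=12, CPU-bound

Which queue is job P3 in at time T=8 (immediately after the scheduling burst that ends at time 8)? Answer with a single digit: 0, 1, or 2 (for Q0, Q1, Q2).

Answer: 1

Derivation:
t=0-2: P1@Q0 runs 2, rem=6, I/O yield, promote→Q0. Q0=[P2,P3,P4,P5,P1] Q1=[] Q2=[]
t=2-4: P2@Q0 runs 2, rem=4, quantum used, demote→Q1. Q0=[P3,P4,P5,P1] Q1=[P2] Q2=[]
t=4-6: P3@Q0 runs 2, rem=4, quantum used, demote→Q1. Q0=[P4,P5,P1] Q1=[P2,P3] Q2=[]
t=6-8: P4@Q0 runs 2, rem=2, quantum used, demote→Q1. Q0=[P5,P1] Q1=[P2,P3,P4] Q2=[]
t=8-10: P5@Q0 runs 2, rem=10, quantum used, demote→Q1. Q0=[P1] Q1=[P2,P3,P4,P5] Q2=[]
t=10-12: P1@Q0 runs 2, rem=4, I/O yield, promote→Q0. Q0=[P1] Q1=[P2,P3,P4,P5] Q2=[]
t=12-14: P1@Q0 runs 2, rem=2, I/O yield, promote→Q0. Q0=[P1] Q1=[P2,P3,P4,P5] Q2=[]
t=14-16: P1@Q0 runs 2, rem=0, completes. Q0=[] Q1=[P2,P3,P4,P5] Q2=[]
t=16-20: P2@Q1 runs 4, rem=0, completes. Q0=[] Q1=[P3,P4,P5] Q2=[]
t=20-24: P3@Q1 runs 4, rem=0, completes. Q0=[] Q1=[P4,P5] Q2=[]
t=24-26: P4@Q1 runs 2, rem=0, completes. Q0=[] Q1=[P5] Q2=[]
t=26-30: P5@Q1 runs 4, rem=6, quantum used, demote→Q2. Q0=[] Q1=[] Q2=[P5]
t=30-36: P5@Q2 runs 6, rem=0, completes. Q0=[] Q1=[] Q2=[]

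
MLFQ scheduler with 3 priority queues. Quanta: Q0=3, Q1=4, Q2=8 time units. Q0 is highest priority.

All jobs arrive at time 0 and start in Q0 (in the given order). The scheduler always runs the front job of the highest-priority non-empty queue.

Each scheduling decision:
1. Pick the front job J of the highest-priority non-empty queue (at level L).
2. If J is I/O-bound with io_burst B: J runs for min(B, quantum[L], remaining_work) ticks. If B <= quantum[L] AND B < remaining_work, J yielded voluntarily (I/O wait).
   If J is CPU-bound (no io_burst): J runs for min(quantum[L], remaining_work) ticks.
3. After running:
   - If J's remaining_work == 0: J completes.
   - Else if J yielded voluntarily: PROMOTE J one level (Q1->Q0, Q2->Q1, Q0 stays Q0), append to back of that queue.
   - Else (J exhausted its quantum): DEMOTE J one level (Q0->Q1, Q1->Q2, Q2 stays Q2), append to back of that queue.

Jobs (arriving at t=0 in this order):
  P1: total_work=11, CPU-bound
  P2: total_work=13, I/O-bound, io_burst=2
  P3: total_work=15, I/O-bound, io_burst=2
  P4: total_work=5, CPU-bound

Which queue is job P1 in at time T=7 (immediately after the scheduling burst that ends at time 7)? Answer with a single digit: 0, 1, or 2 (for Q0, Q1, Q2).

Answer: 1

Derivation:
t=0-3: P1@Q0 runs 3, rem=8, quantum used, demote→Q1. Q0=[P2,P3,P4] Q1=[P1] Q2=[]
t=3-5: P2@Q0 runs 2, rem=11, I/O yield, promote→Q0. Q0=[P3,P4,P2] Q1=[P1] Q2=[]
t=5-7: P3@Q0 runs 2, rem=13, I/O yield, promote→Q0. Q0=[P4,P2,P3] Q1=[P1] Q2=[]
t=7-10: P4@Q0 runs 3, rem=2, quantum used, demote→Q1. Q0=[P2,P3] Q1=[P1,P4] Q2=[]
t=10-12: P2@Q0 runs 2, rem=9, I/O yield, promote→Q0. Q0=[P3,P2] Q1=[P1,P4] Q2=[]
t=12-14: P3@Q0 runs 2, rem=11, I/O yield, promote→Q0. Q0=[P2,P3] Q1=[P1,P4] Q2=[]
t=14-16: P2@Q0 runs 2, rem=7, I/O yield, promote→Q0. Q0=[P3,P2] Q1=[P1,P4] Q2=[]
t=16-18: P3@Q0 runs 2, rem=9, I/O yield, promote→Q0. Q0=[P2,P3] Q1=[P1,P4] Q2=[]
t=18-20: P2@Q0 runs 2, rem=5, I/O yield, promote→Q0. Q0=[P3,P2] Q1=[P1,P4] Q2=[]
t=20-22: P3@Q0 runs 2, rem=7, I/O yield, promote→Q0. Q0=[P2,P3] Q1=[P1,P4] Q2=[]
t=22-24: P2@Q0 runs 2, rem=3, I/O yield, promote→Q0. Q0=[P3,P2] Q1=[P1,P4] Q2=[]
t=24-26: P3@Q0 runs 2, rem=5, I/O yield, promote→Q0. Q0=[P2,P3] Q1=[P1,P4] Q2=[]
t=26-28: P2@Q0 runs 2, rem=1, I/O yield, promote→Q0. Q0=[P3,P2] Q1=[P1,P4] Q2=[]
t=28-30: P3@Q0 runs 2, rem=3, I/O yield, promote→Q0. Q0=[P2,P3] Q1=[P1,P4] Q2=[]
t=30-31: P2@Q0 runs 1, rem=0, completes. Q0=[P3] Q1=[P1,P4] Q2=[]
t=31-33: P3@Q0 runs 2, rem=1, I/O yield, promote→Q0. Q0=[P3] Q1=[P1,P4] Q2=[]
t=33-34: P3@Q0 runs 1, rem=0, completes. Q0=[] Q1=[P1,P4] Q2=[]
t=34-38: P1@Q1 runs 4, rem=4, quantum used, demote→Q2. Q0=[] Q1=[P4] Q2=[P1]
t=38-40: P4@Q1 runs 2, rem=0, completes. Q0=[] Q1=[] Q2=[P1]
t=40-44: P1@Q2 runs 4, rem=0, completes. Q0=[] Q1=[] Q2=[]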